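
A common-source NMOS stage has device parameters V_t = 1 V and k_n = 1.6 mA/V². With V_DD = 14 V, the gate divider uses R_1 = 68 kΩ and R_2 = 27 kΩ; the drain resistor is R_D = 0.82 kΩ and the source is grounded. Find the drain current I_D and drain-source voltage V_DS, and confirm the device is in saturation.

V_G = V_DD·R_2/(R_1+R_2) = 14×27/95 = 3.98 V. With the source grounded, V_GS = V_G = 3.98 V.
Assume saturation: I_D = (k_n/2)(V_GS − V_t)² = (1.6/2)×(3.98 − 1)² = 0.8×2.98² = 7.1 mA.
V_DS = V_DD − I_D·R_D = 14 − 7.1×0.82 = 8.18 V.
Saturation requires V_DS ≥ V_GS − V_t = 2.98 V; 8.18 ≥ 2.98 ✓.

I_D ≈ 7.1 mA, V_DS ≈ 8.2 V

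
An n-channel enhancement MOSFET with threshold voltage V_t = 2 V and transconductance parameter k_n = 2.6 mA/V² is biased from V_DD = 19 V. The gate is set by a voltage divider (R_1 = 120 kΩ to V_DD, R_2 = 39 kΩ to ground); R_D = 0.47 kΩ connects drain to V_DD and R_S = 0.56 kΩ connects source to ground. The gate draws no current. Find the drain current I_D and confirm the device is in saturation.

V_G = V_DD·R_2/(R_1+R_2) = 19×39/159 = 4.66 V.
Assume saturation: I_D = (k_n/2)(V_GS − V_t)² with V_GS = V_G − I_D·R_S = 4.66 − 0.56·I_D.
Substituting gives 0.408·I_D² − 4.87·I_D + 9.2 = 0, with roots I_D = 2.35 or 9.6 mA.
The root I_D = 9.6 mA gives V_GS = -0.718 V ≤ V_t, so take I_D = 2.35 mA.
Then V_GS = 3.34 V and V_DS = V_DD − I_D(R_D+R_S) = 19 − 2.35×1.03 = 16.6 V.
Saturation requires V_DS ≥ V_GS − V_t = 1.34 V; 16.6 ≥ 1.34 ✓.

I_D ≈ 2.3 mA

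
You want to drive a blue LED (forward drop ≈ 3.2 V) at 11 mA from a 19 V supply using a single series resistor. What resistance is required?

R ≈ 1.4 kΩ

The resistor drops V_S − V_D = 19 − 3.2 = 15.8 V at 11 mA.
R = 15.8 V / 11 mA = 1.44 kΩ.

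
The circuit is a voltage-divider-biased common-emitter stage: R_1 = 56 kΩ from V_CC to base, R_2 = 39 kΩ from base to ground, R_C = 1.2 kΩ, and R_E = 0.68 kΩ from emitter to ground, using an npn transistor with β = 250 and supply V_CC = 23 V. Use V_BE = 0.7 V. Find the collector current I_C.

Thevenize the base divider: V_Th = V_CC·R_2/(R_1+R_2) = 23×39/95 = 9.44 V, R_Th = R_1‖R_2 = 23 kΩ.
Base-emitter loop: V_Th = I_B·R_Th + V_BE + (β+1)I_B·R_E, so I_B = (9.44 − 0.7) / (23 + 251×0.68) = 0.0451 mA.
I_C = β·I_B = 250×0.0451 = 11.3 mA, and I_E = (β+1)I_B = 11.3 mA.
V_CE = V_CC − I_C·R_C − I_E·R_E = 23 − 11.3×1.2 − 11.3×0.68 = 1.75 V.
V_CE = 1.75 V > 0.2 V confirms active-region operation.

I_C ≈ 11 mA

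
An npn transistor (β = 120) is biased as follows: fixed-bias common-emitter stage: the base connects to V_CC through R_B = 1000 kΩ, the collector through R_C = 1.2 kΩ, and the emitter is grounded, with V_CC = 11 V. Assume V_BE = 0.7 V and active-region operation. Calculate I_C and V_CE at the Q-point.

Base loop: V_CC = I_B·R_B + V_BE, so I_B = (11 − 0.7)/1000 kΩ = 0.0103 mA.
In the active region I_C = β·I_B = 120 × 0.0103 = 1.24 mA.
Collector loop: V_CE = V_CC − I_C·R_C = 11 − 1.24×1.2 = 9.52 V.
Since V_CE = 9.52 V > V_CE(sat) ≈ 0.2 V, the transistor is in the active region as assumed.

I_C ≈ 1.2 mA, V_CE ≈ 9.5 V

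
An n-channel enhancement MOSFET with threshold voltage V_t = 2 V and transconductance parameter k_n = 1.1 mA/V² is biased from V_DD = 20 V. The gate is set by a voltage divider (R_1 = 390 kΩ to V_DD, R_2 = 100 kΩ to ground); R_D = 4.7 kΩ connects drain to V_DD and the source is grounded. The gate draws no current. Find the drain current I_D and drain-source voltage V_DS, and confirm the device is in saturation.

V_G = V_DD·R_2/(R_1+R_2) = 20×100/490 = 4.08 V. With the source grounded, V_GS = V_G = 4.08 V.
Assume saturation: I_D = (k_n/2)(V_GS − V_t)² = (1.1/2)×(4.08 − 2)² = 0.55×2.08² = 2.38 mA.
V_DS = V_DD − I_D·R_D = 20 − 2.38×4.7 = 8.8 V.
Saturation requires V_DS ≥ V_GS − V_t = 2.08 V; 8.8 ≥ 2.08 ✓.

I_D ≈ 2.4 mA, V_DS ≈ 8.8 V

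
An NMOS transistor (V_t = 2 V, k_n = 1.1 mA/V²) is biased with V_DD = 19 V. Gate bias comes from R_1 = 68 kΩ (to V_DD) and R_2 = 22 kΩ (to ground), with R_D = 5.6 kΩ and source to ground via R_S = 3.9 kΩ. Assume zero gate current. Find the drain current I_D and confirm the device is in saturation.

V_G = V_DD·R_2/(R_1+R_2) = 19×22/90 = 4.64 V.
Assume saturation: I_D = (k_n/2)(V_GS − V_t)² with V_GS = V_G − I_D·R_S = 4.64 − 3.9·I_D.
Substituting gives 8.37·I_D² − 12.3·I_D + 3.85 = 0, with roots I_D = 0.447 or 1.03 mA.
The root I_D = 1.03 mA gives V_GS = 0.632 V ≤ V_t, so take I_D = 0.447 mA.
Then V_GS = 2.9 V and V_DS = V_DD − I_D(R_D+R_S) = 19 − 0.447×9.5 = 14.8 V.
Saturation requires V_DS ≥ V_GS − V_t = 0.901 V; 14.8 ≥ 0.901 ✓.

I_D ≈ 0.45 mA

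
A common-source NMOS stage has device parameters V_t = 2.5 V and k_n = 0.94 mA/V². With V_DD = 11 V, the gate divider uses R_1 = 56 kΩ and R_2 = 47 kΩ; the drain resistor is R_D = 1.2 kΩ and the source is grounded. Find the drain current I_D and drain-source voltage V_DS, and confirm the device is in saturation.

I_D ≈ 3 mA, V_DS ≈ 7.4 V

V_G = V_DD·R_2/(R_1+R_2) = 11×47/103 = 5.02 V. With the source grounded, V_GS = V_G = 5.02 V.
Assume saturation: I_D = (k_n/2)(V_GS − V_t)² = (0.94/2)×(5.02 − 2.5)² = 0.47×2.52² = 2.98 mA.
V_DS = V_DD − I_D·R_D = 11 − 2.98×1.2 = 7.42 V.
Saturation requires V_DS ≥ V_GS − V_t = 2.52 V; 7.42 ≥ 2.52 ✓.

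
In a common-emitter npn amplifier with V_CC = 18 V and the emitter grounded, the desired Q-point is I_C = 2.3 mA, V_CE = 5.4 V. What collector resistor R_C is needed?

R_C ≈ 5.5 kΩ

Collector loop: V_CC = I_C·R_C + V_CE.
R_C = (V_CC − V_CE)/I_C = (18 − 5.4)/2.3 = 5.48 kΩ.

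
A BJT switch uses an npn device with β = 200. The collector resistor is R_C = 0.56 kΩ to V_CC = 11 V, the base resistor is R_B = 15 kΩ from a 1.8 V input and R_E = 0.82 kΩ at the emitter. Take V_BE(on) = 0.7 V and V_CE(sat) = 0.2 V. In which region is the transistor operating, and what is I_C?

Assume active. Base-emitter loop: I_B = (V_BB − V_BE)/(R_B + (β+1)R_E) = (1.8 − 0.7)/(15 + 201×0.82) = 0.00612 mA.
I_C = β·I_B = 200×0.00612 = 1.22 mA.
V_CE = V_CC − I_C·R_C − I_E·R_E = 11 − 1.22×0.56 − 1.23×0.82 = 9.31 V > V_CE(sat), so the active-region assumption holds.

active; I_C ≈ 1.2 mA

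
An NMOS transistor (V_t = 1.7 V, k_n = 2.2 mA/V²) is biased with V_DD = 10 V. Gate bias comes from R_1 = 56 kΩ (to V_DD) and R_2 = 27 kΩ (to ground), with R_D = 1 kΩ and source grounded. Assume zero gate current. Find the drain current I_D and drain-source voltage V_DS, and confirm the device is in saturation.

I_D ≈ 2.7 mA, V_DS ≈ 7.3 V

V_G = V_DD·R_2/(R_1+R_2) = 10×27/83 = 3.25 V. With the source grounded, V_GS = V_G = 3.25 V.
Assume saturation: I_D = (k_n/2)(V_GS − V_t)² = (2.2/2)×(3.25 − 1.7)² = 1.1×1.55² = 2.65 mA.
V_DS = V_DD − I_D·R_D = 10 − 2.65×1 = 7.35 V.
Saturation requires V_DS ≥ V_GS − V_t = 1.55 V; 7.35 ≥ 1.55 ✓.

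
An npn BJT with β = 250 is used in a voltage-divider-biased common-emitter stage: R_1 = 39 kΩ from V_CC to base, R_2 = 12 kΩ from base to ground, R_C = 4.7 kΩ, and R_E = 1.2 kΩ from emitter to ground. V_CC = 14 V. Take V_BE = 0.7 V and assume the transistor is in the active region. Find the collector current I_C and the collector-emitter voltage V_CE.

I_C ≈ 2.1 mA, V_CE ≈ 1.7 V

Thevenize the base divider: V_Th = V_CC·R_2/(R_1+R_2) = 14×12/51 = 3.29 V, R_Th = R_1‖R_2 = 9.18 kΩ.
Base-emitter loop: V_Th = I_B·R_Th + V_BE + (β+1)I_B·R_E, so I_B = (3.29 − 0.7) / (9.18 + 251×1.2) = 0.00836 mA.
I_C = β·I_B = 250×0.00836 = 2.09 mA, and I_E = (β+1)I_B = 2.1 mA.
V_CE = V_CC − I_C·R_C − I_E·R_E = 14 − 2.09×4.7 − 2.1×1.2 = 1.66 V.
V_CE = 1.66 V > 0.2 V confirms active-region operation.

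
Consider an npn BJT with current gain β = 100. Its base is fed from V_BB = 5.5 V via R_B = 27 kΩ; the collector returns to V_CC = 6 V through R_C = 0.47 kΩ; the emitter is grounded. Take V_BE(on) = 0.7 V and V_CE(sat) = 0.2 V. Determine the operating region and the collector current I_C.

saturation; I_C ≈ 12 mA

Assume active: I_B = (5.5 − 0.7)/27 = 0.178 mA, giving I_C = β·I_B = 17.8 mA.
But then V_CE = 6 − 17.8×0.47 = -2.36 V < V_CE(sat) = 0.2 V — impossible in the active region.
So the transistor is saturated. With V_CE = 0.2 V, I_C = (V_CC − 0.2)/R_C = 5.8/0.47 = 12.3 mA.
Check: β·I_B = 17.8 mA > I_C = 12.3 mA, confirming saturation.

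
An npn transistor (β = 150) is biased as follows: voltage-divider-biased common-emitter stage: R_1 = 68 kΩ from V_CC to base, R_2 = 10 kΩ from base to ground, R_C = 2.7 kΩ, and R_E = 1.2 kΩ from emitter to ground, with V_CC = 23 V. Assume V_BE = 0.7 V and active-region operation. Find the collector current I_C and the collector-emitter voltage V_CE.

Thevenize the base divider: V_Th = V_CC·R_2/(R_1+R_2) = 23×10/78 = 2.95 V, R_Th = R_1‖R_2 = 8.72 kΩ.
Base-emitter loop: V_Th = I_B·R_Th + V_BE + (β+1)I_B·R_E, so I_B = (2.95 − 0.7) / (8.72 + 151×1.2) = 0.0118 mA.
I_C = β·I_B = 150×0.0118 = 1.78 mA, and I_E = (β+1)I_B = 1.79 mA.
V_CE = V_CC − I_C·R_C − I_E·R_E = 23 − 1.78×2.7 − 1.79×1.2 = 16.1 V.
V_CE = 16.1 V > 0.2 V confirms active-region operation.

I_C ≈ 1.8 mA, V_CE ≈ 16 V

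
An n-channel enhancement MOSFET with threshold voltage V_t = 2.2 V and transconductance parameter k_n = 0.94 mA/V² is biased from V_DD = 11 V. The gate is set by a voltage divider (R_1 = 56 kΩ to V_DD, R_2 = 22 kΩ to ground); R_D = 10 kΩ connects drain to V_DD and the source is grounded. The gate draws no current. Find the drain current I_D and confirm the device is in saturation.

I_D ≈ 0.38 mA

V_G = V_DD·R_2/(R_1+R_2) = 11×22/78 = 3.1 V. With the source grounded, V_GS = V_G = 3.1 V.
Assume saturation: I_D = (k_n/2)(V_GS − V_t)² = (0.94/2)×(3.1 − 2.2)² = 0.47×0.903² = 0.383 mA.
V_DS = V_DD − I_D·R_D = 11 − 0.383×10 = 7.17 V.
Saturation requires V_DS ≥ V_GS − V_t = 0.903 V; 7.17 ≥ 0.903 ✓.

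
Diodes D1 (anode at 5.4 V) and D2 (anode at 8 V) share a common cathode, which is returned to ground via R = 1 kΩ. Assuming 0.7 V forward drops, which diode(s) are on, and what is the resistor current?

Assume both conduct. Then node N would need to be at both 5.4−0.7 = 4.7 V and 8−0.7 = 7.3 V, which is impossible.
Assume only D2 conducts: V_N = 8 − 0.7 = 7.3 V, so I_R = 7.3/1 = 7.3 mA.
Check D1: its anode-to-cathode voltage is 5.4 − 7.3 = -1.9 V < 0.7 V, so it is off. The assumption is consistent.

Only D2 conducts; I_R ≈ 7.3 mA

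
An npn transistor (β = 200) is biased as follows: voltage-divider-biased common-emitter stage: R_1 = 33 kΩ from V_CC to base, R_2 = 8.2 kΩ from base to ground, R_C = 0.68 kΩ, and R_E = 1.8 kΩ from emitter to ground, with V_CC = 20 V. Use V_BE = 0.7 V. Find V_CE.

Thevenize the base divider: V_Th = V_CC·R_2/(R_1+R_2) = 20×8.2/41.2 = 3.98 V, R_Th = R_1‖R_2 = 6.57 kΩ.
Base-emitter loop: V_Th = I_B·R_Th + V_BE + (β+1)I_B·R_E, so I_B = (3.98 − 0.7) / (6.57 + 201×1.8) = 0.00891 mA.
I_C = β·I_B = 200×0.00891 = 1.78 mA, and I_E = (β+1)I_B = 1.79 mA.
V_CE = V_CC − I_C·R_C − I_E·R_E = 20 − 1.78×0.68 − 1.79×1.8 = 15.6 V.
V_CE = 15.6 V > 0.2 V confirms active-region operation.

V_CE ≈ 16 V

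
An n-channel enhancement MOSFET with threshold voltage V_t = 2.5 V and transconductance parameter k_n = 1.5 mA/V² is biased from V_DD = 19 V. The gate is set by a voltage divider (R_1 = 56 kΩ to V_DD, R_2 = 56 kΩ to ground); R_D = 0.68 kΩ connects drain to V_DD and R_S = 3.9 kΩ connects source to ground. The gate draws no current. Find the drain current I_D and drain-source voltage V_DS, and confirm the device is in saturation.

I_D ≈ 1.4 mA, V_DS ≈ 12 V

V_G = V_DD·R_2/(R_1+R_2) = 19×56/112 = 9.5 V.
Assume saturation: I_D = (k_n/2)(V_GS − V_t)² with V_GS = V_G − I_D·R_S = 9.5 − 3.9·I_D.
Substituting gives 11.4·I_D² − 41.9·I_D + 36.8 = 0, with roots I_D = 1.44 or 2.24 mA.
The root I_D = 2.24 mA gives V_GS = 0.773 V ≤ V_t, so take I_D = 1.44 mA.
Then V_GS = 3.89 V and V_DS = V_DD − I_D(R_D+R_S) = 19 − 1.44×4.58 = 12.4 V.
Saturation requires V_DS ≥ V_GS − V_t = 1.39 V; 12.4 ≥ 1.39 ✓.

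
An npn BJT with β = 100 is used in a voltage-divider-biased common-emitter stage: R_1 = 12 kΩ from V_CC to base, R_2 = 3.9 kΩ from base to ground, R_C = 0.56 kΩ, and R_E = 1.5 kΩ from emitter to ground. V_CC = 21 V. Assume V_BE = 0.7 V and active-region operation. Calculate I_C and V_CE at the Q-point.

Thevenize the base divider: V_Th = V_CC·R_2/(R_1+R_2) = 21×3.9/15.9 = 5.15 V, R_Th = R_1‖R_2 = 2.94 kΩ.
Base-emitter loop: V_Th = I_B·R_Th + V_BE + (β+1)I_B·R_E, so I_B = (5.15 − 0.7) / (2.94 + 101×1.5) = 0.0288 mA.
I_C = β·I_B = 100×0.0288 = 2.88 mA, and I_E = (β+1)I_B = 2.91 mA.
V_CE = V_CC − I_C·R_C − I_E·R_E = 21 − 2.88×0.56 − 2.91×1.5 = 15 V.
V_CE = 15 V > 0.2 V confirms active-region operation.

I_C ≈ 2.9 mA, V_CE ≈ 15 V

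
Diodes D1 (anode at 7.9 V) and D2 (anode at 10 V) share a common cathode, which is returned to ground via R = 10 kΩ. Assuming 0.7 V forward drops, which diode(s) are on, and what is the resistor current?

Only D2 conducts; I_R ≈ 0.93 mA

Assume both conduct. Then node N would need to be at both 7.9−0.7 = 7.2 V and 10−0.7 = 9.3 V, which is impossible.
Assume only D2 conducts: V_N = 10 − 0.7 = 9.3 V, so I_R = 9.3/10 = 0.93 mA.
Check D1: its anode-to-cathode voltage is 7.9 − 9.3 = -1.4 V < 0.7 V, so it is off. The assumption is consistent.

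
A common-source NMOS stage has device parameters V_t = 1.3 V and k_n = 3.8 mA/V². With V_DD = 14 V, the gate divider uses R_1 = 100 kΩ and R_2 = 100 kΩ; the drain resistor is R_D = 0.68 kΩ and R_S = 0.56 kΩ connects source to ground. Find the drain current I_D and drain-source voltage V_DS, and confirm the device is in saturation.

V_G = V_DD·R_2/(R_1+R_2) = 14×100/200 = 7 V.
Assume saturation: I_D = (k_n/2)(V_GS − V_t)² with V_GS = V_G − I_D·R_S = 7 − 0.56·I_D.
Substituting gives 0.596·I_D² − 13.1·I_D + 61.7 = 0, with roots I_D = 6.8 or 15.2 mA.
The root I_D = 15.2 mA gives V_GS = -1.53 V ≤ V_t, so take I_D = 6.8 mA.
Then V_GS = 3.19 V and V_DS = V_DD − I_D(R_D+R_S) = 14 − 6.8×1.24 = 5.57 V.
Saturation requires V_DS ≥ V_GS − V_t = 1.89 V; 5.57 ≥ 1.89 ✓.

I_D ≈ 6.8 mA, V_DS ≈ 5.6 V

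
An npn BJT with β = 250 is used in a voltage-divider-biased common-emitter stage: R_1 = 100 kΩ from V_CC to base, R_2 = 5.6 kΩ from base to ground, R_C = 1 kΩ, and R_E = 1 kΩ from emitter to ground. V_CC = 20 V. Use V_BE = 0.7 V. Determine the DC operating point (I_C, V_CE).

Thevenize the base divider: V_Th = V_CC·R_2/(R_1+R_2) = 20×5.6/106 = 1.06 V, R_Th = R_1‖R_2 = 5.3 kΩ.
Base-emitter loop: V_Th = I_B·R_Th + V_BE + (β+1)I_B·R_E, so I_B = (1.06 − 0.7) / (5.3 + 251×1) = 0.00141 mA.
I_C = β·I_B = 250×0.00141 = 0.352 mA, and I_E = (β+1)I_B = 0.353 mA.
V_CE = V_CC − I_C·R_C − I_E·R_E = 20 − 0.352×1 − 0.353×1 = 19.3 V.
V_CE = 19.3 V > 0.2 V confirms active-region operation.

I_C ≈ 0.35 mA, V_CE ≈ 19 V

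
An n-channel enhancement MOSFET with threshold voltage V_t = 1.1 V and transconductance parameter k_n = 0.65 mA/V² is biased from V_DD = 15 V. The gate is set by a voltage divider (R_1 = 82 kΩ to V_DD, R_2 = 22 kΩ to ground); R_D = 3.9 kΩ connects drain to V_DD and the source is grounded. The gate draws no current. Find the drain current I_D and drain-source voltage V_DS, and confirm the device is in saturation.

V_G = V_DD·R_2/(R_1+R_2) = 15×22/104 = 3.17 V. With the source grounded, V_GS = V_G = 3.17 V.
Assume saturation: I_D = (k_n/2)(V_GS − V_t)² = (0.65/2)×(3.17 − 1.1)² = 0.325×2.07² = 1.4 mA.
V_DS = V_DD − I_D·R_D = 15 − 1.4×3.9 = 9.55 V.
Saturation requires V_DS ≥ V_GS − V_t = 2.07 V; 9.55 ≥ 2.07 ✓.

I_D ≈ 1.4 mA, V_DS ≈ 9.6 V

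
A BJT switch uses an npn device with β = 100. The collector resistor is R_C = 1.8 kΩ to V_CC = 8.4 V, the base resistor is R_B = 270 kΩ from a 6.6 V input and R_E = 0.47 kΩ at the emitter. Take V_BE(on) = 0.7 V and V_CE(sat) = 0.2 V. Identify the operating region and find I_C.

Assume active. Base-emitter loop: I_B = (V_BB − V_BE)/(R_B + (β+1)R_E) = (6.6 − 0.7)/(270 + 101×0.47) = 0.0186 mA.
I_C = β·I_B = 100×0.0186 = 1.86 mA.
V_CE = V_CC − I_C·R_C − I_E·R_E = 8.4 − 1.86×1.8 − 1.88×0.47 = 4.17 V > V_CE(sat), so the active-region assumption holds.

active; I_C ≈ 1.9 mA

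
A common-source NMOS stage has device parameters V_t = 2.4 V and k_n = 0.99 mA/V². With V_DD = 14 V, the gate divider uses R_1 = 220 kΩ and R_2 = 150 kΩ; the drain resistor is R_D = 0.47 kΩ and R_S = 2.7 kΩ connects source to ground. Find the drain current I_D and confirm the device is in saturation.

V_G = V_DD·R_2/(R_1+R_2) = 14×150/370 = 5.68 V.
Assume saturation: I_D = (k_n/2)(V_GS − V_t)² with V_GS = V_G − I_D·R_S = 5.68 − 2.7·I_D.
Substituting gives 3.61·I_D² − 9.76·I_D + 5.31 = 0, with roots I_D = 0.756 or 1.95 mA.
The root I_D = 1.95 mA gives V_GS = 0.416 V ≤ V_t, so take I_D = 0.756 mA.
Then V_GS = 3.64 V and V_DS = V_DD − I_D(R_D+R_S) = 14 − 0.756×3.17 = 11.6 V.
Saturation requires V_DS ≥ V_GS − V_t = 1.24 V; 11.6 ≥ 1.24 ✓.

I_D ≈ 0.76 mA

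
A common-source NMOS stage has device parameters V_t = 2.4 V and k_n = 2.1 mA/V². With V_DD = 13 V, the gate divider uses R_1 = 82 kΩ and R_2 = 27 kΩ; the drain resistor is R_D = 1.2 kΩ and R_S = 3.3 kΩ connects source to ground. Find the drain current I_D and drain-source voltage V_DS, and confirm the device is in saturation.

V_G = V_DD·R_2/(R_1+R_2) = 13×27/109 = 3.22 V.
Assume saturation: I_D = (k_n/2)(V_GS − V_t)² with V_GS = V_G − I_D·R_S = 3.22 − 3.3·I_D.
Substituting gives 11.4·I_D² − 6.68·I_D + 0.706 = 0, with roots I_D = 0.138 or 0.446 mA.
The root I_D = 0.446 mA gives V_GS = 1.75 V ≤ V_t, so take I_D = 0.138 mA.
Then V_GS = 2.76 V and V_DS = V_DD − I_D(R_D+R_S) = 13 − 0.138×4.5 = 12.4 V.
Saturation requires V_DS ≥ V_GS − V_t = 0.363 V; 12.4 ≥ 0.363 ✓.

I_D ≈ 0.14 mA, V_DS ≈ 12 V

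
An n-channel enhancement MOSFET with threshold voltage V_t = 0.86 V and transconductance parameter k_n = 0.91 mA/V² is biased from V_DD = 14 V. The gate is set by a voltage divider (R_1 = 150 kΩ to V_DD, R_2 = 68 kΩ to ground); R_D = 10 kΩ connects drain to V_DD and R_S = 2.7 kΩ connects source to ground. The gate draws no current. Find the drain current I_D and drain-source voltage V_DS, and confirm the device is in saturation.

V_G = V_DD·R_2/(R_1+R_2) = 14×68/218 = 4.37 V.
Assume saturation: I_D = (k_n/2)(V_GS − V_t)² with V_GS = V_G − I_D·R_S = 4.37 − 2.7·I_D.
Substituting gives 3.32·I_D² − 9.62·I_D + 5.6 = 0, with roots I_D = 0.806 or 2.09 mA.
The root I_D = 2.09 mA gives V_GS = -1.28 V ≤ V_t, so take I_D = 0.806 mA.
Then V_GS = 2.19 V and V_DS = V_DD − I_D(R_D+R_S) = 14 − 0.806×12.7 = 3.76 V.
Saturation requires V_DS ≥ V_GS − V_t = 1.33 V; 3.76 ≥ 1.33 ✓.

I_D ≈ 0.81 mA, V_DS ≈ 3.8 V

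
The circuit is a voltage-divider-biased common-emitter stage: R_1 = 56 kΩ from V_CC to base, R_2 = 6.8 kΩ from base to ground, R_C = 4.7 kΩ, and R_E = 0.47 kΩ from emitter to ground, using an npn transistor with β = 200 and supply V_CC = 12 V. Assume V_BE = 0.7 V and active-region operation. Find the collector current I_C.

I_C ≈ 1.2 mA

Thevenize the base divider: V_Th = V_CC·R_2/(R_1+R_2) = 12×6.8/62.8 = 1.3 V, R_Th = R_1‖R_2 = 6.06 kΩ.
Base-emitter loop: V_Th = I_B·R_Th + V_BE + (β+1)I_B·R_E, so I_B = (1.3 − 0.7) / (6.06 + 201×0.47) = 0.00596 mA.
I_C = β·I_B = 200×0.00596 = 1.19 mA, and I_E = (β+1)I_B = 1.2 mA.
V_CE = V_CC − I_C·R_C − I_E·R_E = 12 − 1.19×4.7 − 1.2×0.47 = 5.83 V.
V_CE = 5.83 V > 0.2 V confirms active-region operation.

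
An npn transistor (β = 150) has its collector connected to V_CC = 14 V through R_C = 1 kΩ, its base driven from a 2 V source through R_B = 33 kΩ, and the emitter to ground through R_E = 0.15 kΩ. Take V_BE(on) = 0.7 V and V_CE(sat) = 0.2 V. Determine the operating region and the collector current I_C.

active; I_C ≈ 3.5 mA

Assume active. Base-emitter loop: I_B = (V_BB − V_BE)/(R_B + (β+1)R_E) = (2 − 0.7)/(33 + 151×0.15) = 0.0234 mA.
I_C = β·I_B = 150×0.0234 = 3.5 mA.
V_CE = V_CC − I_C·R_C − I_E·R_E = 14 − 3.5×1 − 3.53×0.15 = 9.97 V > V_CE(sat), so the active-region assumption holds.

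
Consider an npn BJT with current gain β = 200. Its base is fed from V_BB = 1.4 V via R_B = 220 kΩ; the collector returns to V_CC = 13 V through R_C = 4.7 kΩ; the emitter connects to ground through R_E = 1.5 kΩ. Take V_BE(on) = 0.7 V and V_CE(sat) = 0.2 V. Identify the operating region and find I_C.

Assume active. Base-emitter loop: I_B = (V_BB − V_BE)/(R_B + (β+1)R_E) = (1.4 − 0.7)/(220 + 201×1.5) = 0.00134 mA.
I_C = β·I_B = 200×0.00134 = 0.268 mA.
V_CE = V_CC − I_C·R_C − I_E·R_E = 13 − 0.268×4.7 − 0.27×1.5 = 11.3 V > V_CE(sat), so the active-region assumption holds.

active; I_C ≈ 0.27 mA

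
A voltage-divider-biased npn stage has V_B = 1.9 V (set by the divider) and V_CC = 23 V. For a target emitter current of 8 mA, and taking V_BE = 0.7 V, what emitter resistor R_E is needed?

V_E = V_B − V_BE = 1.9 − 0.7 = 1.2 V.
R_E = V_E / I_E = 1.2 / 8 = 0.15 kΩ.

R_E ≈ 0.15 kΩ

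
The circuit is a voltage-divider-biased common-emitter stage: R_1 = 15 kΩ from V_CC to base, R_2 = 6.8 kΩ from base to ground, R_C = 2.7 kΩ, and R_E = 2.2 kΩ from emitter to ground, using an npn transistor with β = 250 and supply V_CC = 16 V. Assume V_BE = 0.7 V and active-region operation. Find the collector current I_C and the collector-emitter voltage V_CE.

Thevenize the base divider: V_Th = V_CC·R_2/(R_1+R_2) = 16×6.8/21.8 = 4.99 V, R_Th = R_1‖R_2 = 4.68 kΩ.
Base-emitter loop: V_Th = I_B·R_Th + V_BE + (β+1)I_B·R_E, so I_B = (4.99 − 0.7) / (4.68 + 251×2.2) = 0.00771 mA.
I_C = β·I_B = 250×0.00771 = 1.93 mA, and I_E = (β+1)I_B = 1.93 mA.
V_CE = V_CC − I_C·R_C − I_E·R_E = 16 − 1.93×2.7 − 1.93×2.2 = 6.54 V.
V_CE = 6.54 V > 0.2 V confirms active-region operation.

I_C ≈ 1.9 mA, V_CE ≈ 6.5 V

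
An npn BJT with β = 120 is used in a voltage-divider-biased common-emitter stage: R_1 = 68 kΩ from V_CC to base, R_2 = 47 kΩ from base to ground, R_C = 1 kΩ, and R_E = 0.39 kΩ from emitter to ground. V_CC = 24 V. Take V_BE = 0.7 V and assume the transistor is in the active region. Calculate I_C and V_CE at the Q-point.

I_C ≈ 15 mA, V_CE ≈ 3.7 V

Thevenize the base divider: V_Th = V_CC·R_2/(R_1+R_2) = 24×47/115 = 9.81 V, R_Th = R_1‖R_2 = 27.8 kΩ.
Base-emitter loop: V_Th = I_B·R_Th + V_BE + (β+1)I_B·R_E, so I_B = (9.81 − 0.7) / (27.8 + 121×0.39) = 0.121 mA.
I_C = β·I_B = 120×0.121 = 14.6 mA, and I_E = (β+1)I_B = 14.7 mA.
V_CE = V_CC − I_C·R_C − I_E·R_E = 24 − 14.6×1 − 14.7×0.39 = 3.69 V.
V_CE = 3.69 V > 0.2 V confirms active-region operation.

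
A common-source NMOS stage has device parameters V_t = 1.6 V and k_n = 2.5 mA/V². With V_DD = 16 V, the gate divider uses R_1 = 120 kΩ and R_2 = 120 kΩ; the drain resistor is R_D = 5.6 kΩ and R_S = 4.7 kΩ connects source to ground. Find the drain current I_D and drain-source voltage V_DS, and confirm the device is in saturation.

I_D ≈ 1.2 mA, V_DS ≈ 4.1 V

V_G = V_DD·R_2/(R_1+R_2) = 16×120/240 = 8 V.
Assume saturation: I_D = (k_n/2)(V_GS − V_t)² with V_GS = V_G − I_D·R_S = 8 − 4.7·I_D.
Substituting gives 27.6·I_D² − 76.2·I_D + 51.2 = 0, with roots I_D = 1.16 or 1.6 mA.
The root I_D = 1.6 mA gives V_GS = 0.468 V ≤ V_t, so take I_D = 1.16 mA.
Then V_GS = 2.56 V and V_DS = V_DD − I_D(R_D+R_S) = 16 − 1.16×10.3 = 4.08 V.
Saturation requires V_DS ≥ V_GS − V_t = 0.962 V; 4.08 ≥ 0.962 ✓.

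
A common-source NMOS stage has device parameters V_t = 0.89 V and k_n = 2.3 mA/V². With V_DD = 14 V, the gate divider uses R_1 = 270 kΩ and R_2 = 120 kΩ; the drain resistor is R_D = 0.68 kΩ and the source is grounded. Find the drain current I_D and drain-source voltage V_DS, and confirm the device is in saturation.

V_G = V_DD·R_2/(R_1+R_2) = 14×120/390 = 4.31 V. With the source grounded, V_GS = V_G = 4.31 V.
Assume saturation: I_D = (k_n/2)(V_GS − V_t)² = (2.3/2)×(4.31 − 0.89)² = 1.15×3.42² = 13.4 mA.
V_DS = V_DD − I_D·R_D = 14 − 13.4×0.68 = 4.87 V.
Saturation requires V_DS ≥ V_GS − V_t = 3.42 V; 4.87 ≥ 3.42 ✓.

I_D ≈ 13 mA, V_DS ≈ 4.9 V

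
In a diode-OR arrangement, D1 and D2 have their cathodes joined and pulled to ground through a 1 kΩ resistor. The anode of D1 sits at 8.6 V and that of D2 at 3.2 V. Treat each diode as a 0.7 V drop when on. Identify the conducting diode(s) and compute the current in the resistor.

Only D1 conducts; I_R ≈ 7.9 mA

Assume both conduct. Then node N would need to be at both 8.6−0.7 = 7.9 V and 3.2−0.7 = 2.5 V, which is impossible.
Assume only D1 conducts: V_N = 8.6 − 0.7 = 7.9 V, so I_R = 7.9/1 = 7.9 mA.
Check D2: its anode-to-cathode voltage is 3.2 − 7.9 = -4.7 V < 0.7 V, so it is off. The assumption is consistent.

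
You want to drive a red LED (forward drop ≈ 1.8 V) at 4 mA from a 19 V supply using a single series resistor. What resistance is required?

R ≈ 4.3 kΩ

The resistor drops V_S − V_D = 19 − 1.8 = 17.2 V at 4 mA.
R = 17.2 V / 4 mA = 4.3 kΩ.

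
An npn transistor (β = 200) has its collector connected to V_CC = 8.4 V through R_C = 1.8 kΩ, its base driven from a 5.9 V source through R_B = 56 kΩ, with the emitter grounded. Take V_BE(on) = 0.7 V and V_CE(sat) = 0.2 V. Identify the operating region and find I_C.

saturation; I_C ≈ 4.6 mA

Assume active: I_B = (5.9 − 0.7)/56 = 0.0929 mA, giving I_C = β·I_B = 18.6 mA.
But then V_CE = 8.4 − 18.6×1.8 = -25 V < V_CE(sat) = 0.2 V — impossible in the active region.
So the transistor is saturated. With V_CE = 0.2 V, I_C = (V_CC − 0.2)/R_C = 8.2/1.8 = 4.56 mA.
Check: β·I_B = 18.6 mA > I_C = 4.56 mA, confirming saturation.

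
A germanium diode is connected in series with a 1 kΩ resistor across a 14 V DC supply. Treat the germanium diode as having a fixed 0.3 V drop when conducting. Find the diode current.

KVL around the loop: 14 = V_D + I·R = 0.3 + I × 1 kΩ.
So I = (14 − 0.3) / 1 kΩ = 13.7 / 1 = 13.7 mA.

I ≈ 14 mA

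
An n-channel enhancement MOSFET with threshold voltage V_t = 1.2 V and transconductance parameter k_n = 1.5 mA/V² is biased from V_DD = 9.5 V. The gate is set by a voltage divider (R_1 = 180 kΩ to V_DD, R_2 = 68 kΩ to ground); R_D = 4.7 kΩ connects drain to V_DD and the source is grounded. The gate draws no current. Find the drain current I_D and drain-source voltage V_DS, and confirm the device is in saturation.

I_D ≈ 1.5 mA, V_DS ≈ 2.5 V

V_G = V_DD·R_2/(R_1+R_2) = 9.5×68/248 = 2.6 V. With the source grounded, V_GS = V_G = 2.6 V.
Assume saturation: I_D = (k_n/2)(V_GS − V_t)² = (1.5/2)×(2.6 − 1.2)² = 0.75×1.4² = 1.48 mA.
V_DS = V_DD − I_D·R_D = 9.5 − 1.48×4.7 = 2.54 V.
Saturation requires V_DS ≥ V_GS − V_t = 1.4 V; 2.54 ≥ 1.4 ✓.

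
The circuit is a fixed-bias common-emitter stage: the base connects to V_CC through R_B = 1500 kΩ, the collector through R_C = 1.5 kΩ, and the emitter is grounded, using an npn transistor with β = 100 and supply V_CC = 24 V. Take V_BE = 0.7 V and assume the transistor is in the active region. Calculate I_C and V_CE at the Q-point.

I_C ≈ 1.6 mA, V_CE ≈ 22 V

Base loop: V_CC = I_B·R_B + V_BE, so I_B = (24 − 0.7)/1500 kΩ = 0.0155 mA.
In the active region I_C = β·I_B = 100 × 0.0155 = 1.55 mA.
Collector loop: V_CE = V_CC − I_C·R_C = 24 − 1.55×1.5 = 21.7 V.
Since V_CE = 21.7 V > V_CE(sat) ≈ 0.2 V, the transistor is in the active region as assumed.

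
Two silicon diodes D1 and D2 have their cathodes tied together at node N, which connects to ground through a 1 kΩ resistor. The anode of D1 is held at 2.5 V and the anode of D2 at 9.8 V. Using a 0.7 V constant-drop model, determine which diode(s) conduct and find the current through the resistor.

Assume both conduct. Then node N would need to be at both 2.5−0.7 = 1.8 V and 9.8−0.7 = 9.1 V, which is impossible.
Assume only D2 conducts: V_N = 9.8 − 0.7 = 9.1 V, so I_R = 9.1/1 = 9.1 mA.
Check D1: its anode-to-cathode voltage is 2.5 − 9.1 = -6.6 V < 0.7 V, so it is off. The assumption is consistent.

Only D2 conducts; I_R ≈ 9.1 mA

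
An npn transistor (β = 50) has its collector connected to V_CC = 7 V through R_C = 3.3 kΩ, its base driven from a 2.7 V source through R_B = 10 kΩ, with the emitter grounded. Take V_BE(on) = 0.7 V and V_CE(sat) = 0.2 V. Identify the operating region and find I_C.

saturation; I_C ≈ 2.1 mA

Assume active: I_B = (2.7 − 0.7)/10 = 0.2 mA, giving I_C = β·I_B = 10 mA.
But then V_CE = 7 − 10×3.3 = -26 V < V_CE(sat) = 0.2 V — impossible in the active region.
So the transistor is saturated. With V_CE = 0.2 V, I_C = (V_CC − 0.2)/R_C = 6.8/3.3 = 2.06 mA.
Check: β·I_B = 10 mA > I_C = 2.06 mA, confirming saturation.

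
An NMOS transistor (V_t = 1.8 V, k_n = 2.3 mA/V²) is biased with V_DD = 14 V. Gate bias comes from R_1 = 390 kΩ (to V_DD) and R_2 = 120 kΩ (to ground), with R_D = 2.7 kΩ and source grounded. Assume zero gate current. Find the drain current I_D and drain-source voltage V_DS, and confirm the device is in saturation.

I_D ≈ 2.6 mA, V_DS ≈ 7.1 V

V_G = V_DD·R_2/(R_1+R_2) = 14×120/510 = 3.29 V. With the source grounded, V_GS = V_G = 3.29 V.
Assume saturation: I_D = (k_n/2)(V_GS − V_t)² = (2.3/2)×(3.29 − 1.8)² = 1.15×1.49² = 2.57 mA.
V_DS = V_DD − I_D·R_D = 14 − 2.57×2.7 = 7.07 V.
Saturation requires V_DS ≥ V_GS − V_t = 1.49 V; 7.07 ≥ 1.49 ✓.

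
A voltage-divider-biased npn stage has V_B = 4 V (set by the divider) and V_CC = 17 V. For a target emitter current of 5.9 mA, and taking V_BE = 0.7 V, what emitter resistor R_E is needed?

R_E ≈ 0.56 kΩ

V_E = V_B − V_BE = 4 − 0.7 = 3.3 V.
R_E = V_E / I_E = 3.3 / 5.9 = 0.559 kΩ.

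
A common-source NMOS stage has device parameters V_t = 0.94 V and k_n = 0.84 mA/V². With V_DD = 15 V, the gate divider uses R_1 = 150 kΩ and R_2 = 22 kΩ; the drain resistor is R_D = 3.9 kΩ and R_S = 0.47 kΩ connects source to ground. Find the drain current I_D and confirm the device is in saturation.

I_D ≈ 0.3 mA

V_G = V_DD·R_2/(R_1+R_2) = 15×22/172 = 1.92 V.
Assume saturation: I_D = (k_n/2)(V_GS − V_t)² with V_GS = V_G − I_D·R_S = 1.92 − 0.47·I_D.
Substituting gives 0.0928·I_D² − 1.39·I_D + 0.402 = 0, with roots I_D = 0.296 or 14.6 mA.
The root I_D = 14.6 mA gives V_GS = -4.97 V ≤ V_t, so take I_D = 0.296 mA.
Then V_GS = 1.78 V and V_DS = V_DD − I_D(R_D+R_S) = 15 − 0.296×4.37 = 13.7 V.
Saturation requires V_DS ≥ V_GS − V_t = 0.839 V; 13.7 ≥ 0.839 ✓.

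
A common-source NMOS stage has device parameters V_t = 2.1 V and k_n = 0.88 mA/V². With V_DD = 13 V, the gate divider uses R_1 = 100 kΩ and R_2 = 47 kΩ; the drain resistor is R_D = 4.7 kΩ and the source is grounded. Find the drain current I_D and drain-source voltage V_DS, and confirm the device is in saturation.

I_D ≈ 1.9 mA, V_DS ≈ 4.3 V

V_G = V_DD·R_2/(R_1+R_2) = 13×47/147 = 4.16 V. With the source grounded, V_GS = V_G = 4.16 V.
Assume saturation: I_D = (k_n/2)(V_GS − V_t)² = (0.88/2)×(4.16 − 2.1)² = 0.44×2.06² = 1.86 mA.
V_DS = V_DD − I_D·R_D = 13 − 1.86×4.7 = 4.25 V.
Saturation requires V_DS ≥ V_GS − V_t = 2.06 V; 4.25 ≥ 2.06 ✓.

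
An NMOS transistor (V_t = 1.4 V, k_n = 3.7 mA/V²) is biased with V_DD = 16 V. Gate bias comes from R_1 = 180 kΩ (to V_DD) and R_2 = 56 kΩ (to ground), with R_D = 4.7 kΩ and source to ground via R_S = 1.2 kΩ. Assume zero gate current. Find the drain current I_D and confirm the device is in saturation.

V_G = V_DD·R_2/(R_1+R_2) = 16×56/236 = 3.8 V.
Assume saturation: I_D = (k_n/2)(V_GS − V_t)² with V_GS = V_G − I_D·R_S = 3.8 − 1.2·I_D.
Substituting gives 2.66·I_D² − 11.6·I_D + 10.6 = 0, with roots I_D = 1.3 or 3.07 mA.
The root I_D = 3.07 mA gives V_GS = 0.112 V ≤ V_t, so take I_D = 1.3 mA.
Then V_GS = 2.24 V and V_DS = V_DD − I_D(R_D+R_S) = 16 − 1.3×5.9 = 8.34 V.
Saturation requires V_DS ≥ V_GS − V_t = 0.838 V; 8.34 ≥ 0.838 ✓.

I_D ≈ 1.3 mA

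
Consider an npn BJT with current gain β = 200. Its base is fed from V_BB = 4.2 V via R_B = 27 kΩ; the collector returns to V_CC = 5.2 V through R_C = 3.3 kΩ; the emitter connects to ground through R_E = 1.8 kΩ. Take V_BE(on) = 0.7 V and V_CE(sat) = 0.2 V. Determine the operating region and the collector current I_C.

saturation; I_C ≈ 0.96 mA

Assume active: I_B = (4.2 − 0.7)/(27 + 201×1.8) = 0.009 mA, I_C = β·I_B = 1.8 mA.
Then V_CE = 5.2 − 1.8×3.3 − 1.81×1.8 = -4 V < 0.2 V — the active assumption fails.
Re-solve with V_CE = 0.2 V. KCL at the emitter: V_E/R_E = (V_BB−0.7−V_E)/R_B + (V_CC−0.2−V_E)/R_C, giving V_E = 1.84 V.
I_C = (V_CC − 0.2 − V_E)/R_C = (5 − 1.84)/3.3 = 0.959 mA.
Check: I_B = (3.5 − 1.84)/27 = 0.0616 mA, and β·I_B = 12.3 mA > I_C, confirming saturation.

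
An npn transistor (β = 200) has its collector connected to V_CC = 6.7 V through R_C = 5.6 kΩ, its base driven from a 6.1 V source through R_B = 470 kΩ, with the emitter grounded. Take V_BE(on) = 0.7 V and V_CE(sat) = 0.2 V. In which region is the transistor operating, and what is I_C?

Assume active: I_B = (6.1 − 0.7)/470 = 0.0115 mA, giving I_C = β·I_B = 2.3 mA.
But then V_CE = 6.7 − 2.3×5.6 = -6.17 V < V_CE(sat) = 0.2 V — impossible in the active region.
So the transistor is saturated. With V_CE = 0.2 V, I_C = (V_CC − 0.2)/R_C = 6.5/5.6 = 1.16 mA.
Check: β·I_B = 2.3 mA > I_C = 1.16 mA, confirming saturation.

saturation; I_C ≈ 1.2 mA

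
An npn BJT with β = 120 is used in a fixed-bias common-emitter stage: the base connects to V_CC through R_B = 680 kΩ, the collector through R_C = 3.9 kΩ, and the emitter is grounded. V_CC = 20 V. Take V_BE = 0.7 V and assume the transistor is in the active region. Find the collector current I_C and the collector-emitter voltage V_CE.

Base loop: V_CC = I_B·R_B + V_BE, so I_B = (20 − 0.7)/680 kΩ = 0.0284 mA.
In the active region I_C = β·I_B = 120 × 0.0284 = 3.41 mA.
Collector loop: V_CE = V_CC − I_C·R_C = 20 − 3.41×3.9 = 6.72 V.
Since V_CE = 6.72 V > V_CE(sat) ≈ 0.2 V, the transistor is in the active region as assumed.

I_C ≈ 3.4 mA, V_CE ≈ 6.7 V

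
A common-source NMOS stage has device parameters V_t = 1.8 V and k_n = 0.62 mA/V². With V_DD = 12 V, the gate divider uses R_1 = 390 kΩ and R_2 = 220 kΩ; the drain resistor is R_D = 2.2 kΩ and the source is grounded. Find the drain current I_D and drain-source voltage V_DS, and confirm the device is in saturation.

V_G = V_DD·R_2/(R_1+R_2) = 12×220/610 = 4.33 V. With the source grounded, V_GS = V_G = 4.33 V.
Assume saturation: I_D = (k_n/2)(V_GS − V_t)² = (0.62/2)×(4.33 − 1.8)² = 0.31×2.53² = 1.98 mA.
V_DS = V_DD − I_D·R_D = 12 − 1.98×2.2 = 7.64 V.
Saturation requires V_DS ≥ V_GS − V_t = 2.53 V; 7.64 ≥ 2.53 ✓.

I_D ≈ 2 mA, V_DS ≈ 7.6 V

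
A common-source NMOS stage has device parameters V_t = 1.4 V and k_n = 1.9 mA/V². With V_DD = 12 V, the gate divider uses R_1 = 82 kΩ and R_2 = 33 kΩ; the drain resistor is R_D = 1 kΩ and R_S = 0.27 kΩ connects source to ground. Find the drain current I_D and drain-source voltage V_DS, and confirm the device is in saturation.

V_G = V_DD·R_2/(R_1+R_2) = 12×33/115 = 3.44 V.
Assume saturation: I_D = (k_n/2)(V_GS − V_t)² with V_GS = V_G − I_D·R_S = 3.44 − 0.27·I_D.
Substituting gives 0.0693·I_D² − 2.05·I_D + 3.97 = 0, with roots I_D = 2.08 or 27.5 mA.
The root I_D = 27.5 mA gives V_GS = -3.98 V ≤ V_t, so take I_D = 2.08 mA.
Then V_GS = 2.88 V and V_DS = V_DD − I_D(R_D+R_S) = 12 − 2.08×1.27 = 9.35 V.
Saturation requires V_DS ≥ V_GS − V_t = 1.48 V; 9.35 ≥ 1.48 ✓.

I_D ≈ 2.1 mA, V_DS ≈ 9.4 V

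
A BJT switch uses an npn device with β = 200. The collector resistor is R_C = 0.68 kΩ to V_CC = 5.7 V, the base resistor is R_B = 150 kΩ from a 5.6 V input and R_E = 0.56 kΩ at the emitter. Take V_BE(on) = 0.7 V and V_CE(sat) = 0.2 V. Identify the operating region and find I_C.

active; I_C ≈ 3.7 mA

Assume active. Base-emitter loop: I_B = (V_BB − V_BE)/(R_B + (β+1)R_E) = (5.6 − 0.7)/(150 + 201×0.56) = 0.0187 mA.
I_C = β·I_B = 200×0.0187 = 3.73 mA.
V_CE = V_CC − I_C·R_C − I_E·R_E = 5.7 − 3.73×0.68 − 3.75×0.56 = 1.06 V > V_CE(sat), so the active-region assumption holds.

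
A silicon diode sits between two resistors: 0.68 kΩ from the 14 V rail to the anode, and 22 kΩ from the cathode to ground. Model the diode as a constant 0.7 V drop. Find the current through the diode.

I ≈ 0.59 mA

The two resistors are in series with the diode, so KVL gives 14 = I·0.68 + 0.7 + I·22.
I = (14 − 0.7) / (0.68 + 22) kΩ = 13.3 / 22.7 = 0.586 mA.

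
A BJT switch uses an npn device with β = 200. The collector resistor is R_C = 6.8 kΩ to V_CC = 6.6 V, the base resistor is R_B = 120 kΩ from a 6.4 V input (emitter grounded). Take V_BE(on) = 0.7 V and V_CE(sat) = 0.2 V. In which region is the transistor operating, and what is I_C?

saturation; I_C ≈ 0.94 mA

Assume active: I_B = (6.4 − 0.7)/120 = 0.0475 mA, giving I_C = β·I_B = 9.5 mA.
But then V_CE = 6.6 − 9.5×6.8 = -58 V < V_CE(sat) = 0.2 V — impossible in the active region.
So the transistor is saturated. With V_CE = 0.2 V, I_C = (V_CC − 0.2)/R_C = 6.4/6.8 = 0.941 mA.
Check: β·I_B = 9.5 mA > I_C = 0.941 mA, confirming saturation.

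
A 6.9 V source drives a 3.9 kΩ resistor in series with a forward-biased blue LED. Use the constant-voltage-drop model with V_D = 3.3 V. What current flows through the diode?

KVL around the loop: 6.9 = V_D + I·R = 3.3 + I × 3.9 kΩ.
So I = (6.9 − 3.3) / 3.9 kΩ = 3.6 / 3.9 = 0.923 mA.

I ≈ 0.92 mA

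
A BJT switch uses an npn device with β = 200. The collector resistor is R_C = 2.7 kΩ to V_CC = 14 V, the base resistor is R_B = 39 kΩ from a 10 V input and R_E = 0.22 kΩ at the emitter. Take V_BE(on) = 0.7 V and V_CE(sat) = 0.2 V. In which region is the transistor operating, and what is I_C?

Assume active: I_B = (10 − 0.7)/(39 + 201×0.22) = 0.112 mA, I_C = β·I_B = 22.4 mA.
Then V_CE = 14 − 22.4×2.7 − 22.5×0.22 = -51.3 V < 0.2 V — the active assumption fails.
Re-solve with V_CE = 0.2 V. KCL at the emitter: V_E/R_E = (V_BB−0.7−V_E)/R_B + (V_CC−0.2−V_E)/R_C, giving V_E = 1.08 V.
I_C = (V_CC − 0.2 − V_E)/R_C = (13.8 − 1.08)/2.7 = 4.71 mA.
Check: I_B = (9.3 − 1.08)/39 = 0.211 mA, and β·I_B = 42.1 mA > I_C, confirming saturation.

saturation; I_C ≈ 4.7 mA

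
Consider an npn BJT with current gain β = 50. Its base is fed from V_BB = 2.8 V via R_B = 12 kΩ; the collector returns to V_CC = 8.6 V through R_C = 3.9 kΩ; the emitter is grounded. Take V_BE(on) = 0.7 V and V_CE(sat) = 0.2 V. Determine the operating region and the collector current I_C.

saturation; I_C ≈ 2.2 mA

Assume active: I_B = (2.8 − 0.7)/12 = 0.175 mA, giving I_C = β·I_B = 8.75 mA.
But then V_CE = 8.6 − 8.75×3.9 = -25.5 V < V_CE(sat) = 0.2 V — impossible in the active region.
So the transistor is saturated. With V_CE = 0.2 V, I_C = (V_CC − 0.2)/R_C = 8.4/3.9 = 2.15 mA.
Check: β·I_B = 8.75 mA > I_C = 2.15 mA, confirming saturation.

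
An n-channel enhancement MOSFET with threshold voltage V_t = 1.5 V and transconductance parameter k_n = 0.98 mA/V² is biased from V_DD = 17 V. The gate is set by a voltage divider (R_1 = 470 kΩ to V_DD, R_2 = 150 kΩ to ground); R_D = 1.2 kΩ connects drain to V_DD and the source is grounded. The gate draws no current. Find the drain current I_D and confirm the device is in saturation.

I_D ≈ 3.3 mA

V_G = V_DD·R_2/(R_1+R_2) = 17×150/620 = 4.11 V. With the source grounded, V_GS = V_G = 4.11 V.
Assume saturation: I_D = (k_n/2)(V_GS − V_t)² = (0.98/2)×(4.11 − 1.5)² = 0.49×2.61² = 3.35 mA.
V_DS = V_DD − I_D·R_D = 17 − 3.35×1.2 = 13 V.
Saturation requires V_DS ≥ V_GS − V_t = 2.61 V; 13 ≥ 2.61 ✓.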